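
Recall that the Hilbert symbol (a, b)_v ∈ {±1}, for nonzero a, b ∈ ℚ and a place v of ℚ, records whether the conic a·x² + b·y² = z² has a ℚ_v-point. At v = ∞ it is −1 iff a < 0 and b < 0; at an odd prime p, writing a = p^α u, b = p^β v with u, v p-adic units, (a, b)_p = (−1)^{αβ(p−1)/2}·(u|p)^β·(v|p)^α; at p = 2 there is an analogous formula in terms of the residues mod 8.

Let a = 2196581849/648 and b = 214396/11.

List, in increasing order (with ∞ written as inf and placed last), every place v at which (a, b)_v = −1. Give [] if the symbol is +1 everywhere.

[2, 7, 11, 17, 31, 37]

(a, b) ≡ (740962, 589589) mod (ℚ^×)²; places V = {2, 3, 7, 11, 13, 17, 19, 31, 37, ∞}.
(a,b)_7: α=2, u≡3; β=1, v≡6 (mod 7); (3|7)=-1, (6|7)=-1; sign (−1)^0·-1^1·-1^2 = -1.
(a,b)_∞: sgn(740962)=+, sgn(589589)=+, so +1.
(a,b)_37: α=1, u≡7; β=0, v≡5 (mod 37); (7|37)=+1, (5|37)=-1; sign (−1)^0·+1^0·-1^1 = -1.
(a,b)_11: α=2, u≡6; β=-1, v≡6 (mod 11); (6|11)=-1, (6|11)=-1; sign (−1)^0·-1^-1·-1^2 = -1.
(a,b)_3: α=-4, u≡1; β=0, v≡2 (mod 3); (1|3)=+1, (2|3)=-1; sign (−1)^0·+1^0·-1^-4 = +1.
(a,b)_31: α=1, u≡9; β=1, v≡20 (mod 31); (9|31)=+1, (20|31)=+1; sign (−1)^1·+1^1·+1^1 = -1.
(a,b)_13: α=0, u≡3; β=1, v≡9 (mod 13); (3|13)=+1, (9|13)=+1; sign (−1)^0·+1^1·+1^0 = +1.
(a,b)_17: α=1, u≡2; β=0, v≡7 (mod 17); (2|17)=+1, (7|17)=-1; sign (−1)^0·+1^0·-1^1 = -1.
(a,b)_19: α=1, u≡12; β=1, v≡5 (mod 19); (12|19)=-1, (5|19)=+1; sign (−1)^1·-1^1·+1^1 = +1.
(a,b)_2: α=-3, β=2; u≡1, v≡5 (mod 8); ε(u)ε(v)=0·0, αω(v)=-3·1, βω(u)=2·0; sum ≡ 1  ⇒  -1.
|Ram(740962, 589589)| = 6, even; anisotropic at {2, 7, 11, 17, 31, 37}.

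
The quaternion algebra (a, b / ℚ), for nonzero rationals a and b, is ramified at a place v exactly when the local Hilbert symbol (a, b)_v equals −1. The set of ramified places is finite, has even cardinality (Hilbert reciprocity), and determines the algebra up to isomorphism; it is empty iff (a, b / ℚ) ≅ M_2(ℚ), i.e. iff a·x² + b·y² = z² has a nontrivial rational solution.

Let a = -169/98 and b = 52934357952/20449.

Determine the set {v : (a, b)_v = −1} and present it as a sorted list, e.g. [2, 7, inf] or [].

[2, 7, 23, 29]

(a, b) ≡ (-2, 14007) mod (ℚ^×)²; places V = {2, 3, 7, 11, 13, 23, 29, ∞}.
(a,b)_3: α=0, u≡1; β=11, v≡1 (mod 3); (1|3)=+1, (1|3)=+1; sign (−1)^0·+1^11·+1^0 = +1.
(a,b)_7: α=-2, u≡3; β=1, v≡5 (mod 7); (3|7)=-1, (5|7)=-1; sign (−1)^0·-1^1·-1^-2 = -1.
(a,b)_11: α=0, u≡4; β=-2, v≡9 (mod 11); (4|11)=+1, (9|11)=+1; sign (−1)^0·+1^-2·+1^0 = +1.
(a,b)_∞: sgn(-2)=−, sgn(14007)=+, so +1.
(a,b)_13: α=2, u≡11; β=-2, v≡2 (mod 13); (11|13)=-1, (2|13)=-1; sign (−1)^0·-1^-2·-1^2 = +1.
(a,b)_2: α=-1, β=6; u≡7, v≡7 (mod 8); ε(u)ε(v)=1·1, αω(v)=-1·0, βω(u)=6·0; sum ≡ 1  ⇒  -1.
(a,b)_29: α=0, u≡11; β=1, v≡12 (mod 29); (11|29)=-1, (12|29)=-1; sign (−1)^0·-1^1·-1^0 = -1.
(a,b)_23: α=0, u≡14; β=1, v≡10 (mod 23); (14|23)=-1, (10|23)=-1; sign (−1)^0·-1^1·-1^0 = -1.
Ram(-2, 14007) = {2, 7, 23, 29}; no ℚ_2-point on the conic.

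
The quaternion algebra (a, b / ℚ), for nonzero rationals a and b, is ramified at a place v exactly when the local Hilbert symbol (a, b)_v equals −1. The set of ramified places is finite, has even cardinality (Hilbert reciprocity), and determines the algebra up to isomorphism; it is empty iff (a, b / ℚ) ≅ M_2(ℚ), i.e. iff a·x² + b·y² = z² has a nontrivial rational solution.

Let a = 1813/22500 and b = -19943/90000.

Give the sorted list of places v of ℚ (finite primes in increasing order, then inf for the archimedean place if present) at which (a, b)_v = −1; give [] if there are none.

(a, b) ≡ (37, -407) mod (ℚ^×)²; places V = {2, 3, 5, 7, 11, 37, ∞}.
(a,b)_37: α=1, u≡3; β=1, v≡1 (mod 37); (3|37)=+1, (1|37)=+1; sign (−1)^0·+1^1·+1^1 = +1.
(a,b)_5: α=-4, u≡3; β=-4, v≡3 (mod 5); (3|5)=-1, (3|5)=-1; sign (−1)^0·-1^-4·-1^-4 = +1.
(a,b)_2: α=-2, β=-4; u≡5, v≡1 (mod 8); ε(u)ε(v)=0·0, αω(v)=-2·0, βω(u)=-4·1; sum ≡ 0  ⇒  +1.
(a,b)_∞: sgn(37)=+, sgn(-407)=−, so +1.
(a,b)_7: α=2, u≡1; β=2, v≡6 (mod 7); (1|7)=+1, (6|7)=-1; sign (−1)^0·+1^2·-1^2 = +1.
(a,b)_11: α=0, u≡4; β=1, v≡10 (mod 11); (4|11)=+1, (10|11)=-1; sign (−1)^0·+1^1·-1^0 = +1.
(a,b)_3: α=-2, u≡1; β=-2, v≡1 (mod 3); (1|3)=+1, (1|3)=+1; sign (−1)^0·+1^-2·+1^-2 = +1.
Every local symbol is +1, so the conic 37·x² + -407·y² = z² has ℚ_v-points for all v and hence a ℚ-point; (a, b / ℚ) ≅ M_2(ℚ).

[]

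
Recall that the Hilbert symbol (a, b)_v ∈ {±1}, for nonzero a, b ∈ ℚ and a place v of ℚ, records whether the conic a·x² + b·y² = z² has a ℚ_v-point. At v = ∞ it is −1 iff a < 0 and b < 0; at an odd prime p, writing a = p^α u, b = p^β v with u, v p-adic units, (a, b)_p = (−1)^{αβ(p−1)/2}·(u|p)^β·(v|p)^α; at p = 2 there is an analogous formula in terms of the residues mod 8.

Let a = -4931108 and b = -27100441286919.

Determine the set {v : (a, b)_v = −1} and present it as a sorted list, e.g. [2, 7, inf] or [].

[23, inf]

Mod squares: a ≡ -1232777, b ≡ -51359. Check v ∈ {∞, 2, 3, 7, 11, 13, 19, 23, 29, 31}.
v=13: a=13^1·(≡11), b=13^2·(≡4) mod 13; (11|13)=-1, (4|13)=+1; (−1)^{1·2·6}·(-1)^2·(+1)^1 = +1.
v=2: v_2(a)=2, v_2(b)=0; units ≡ 7, 1 (mod 8); ε·ε+αω+βω = 1·0+2·0+0·0 ≡ 0  ⇒  (a,b)_2 = +1.
v=23: a=23^1·(≡10), b=23^1·(≡20) mod 23; (10|23)=-1, (20|23)=-1; (−1)^{1·1·11}·(-1)^1·(-1)^1 = -1.
v=3: a=3^0·(≡1), b=3^2·(≡1) mod 3; (1|3)=+1, (1|3)=+1; (−1)^{0·2·1}·(+1)^2·(+1)^0 = +1.
v=7: a=7^1·(≡1), b=7^1·(≡5) mod 7; (1|7)=+1, (5|7)=-1; (−1)^{1·1·3}·(+1)^1·(-1)^1 = +1.
v=11: a=11^0·(≡5), b=11^1·(≡10) mod 11; (5|11)=+1, (10|11)=-1; (−1)^{0·1·5}·(+1)^1·(-1)^0 = +1.
v=19: a=19^1·(≡8), b=19^2·(≡16) mod 19; (8|19)=-1, (16|19)=+1; (−1)^{1·2·9}·(-1)^2·(+1)^1 = +1.
v=31: a=31^1·(≡24), b=31^2·(≡10) mod 31; (24|31)=-1, (10|31)=+1; (−1)^{1·2·15}·(-1)^2·(+1)^1 = +1.
v=29: a=29^0·(≡23), b=29^1·(≡11) mod 29; (23|29)=+1, (11|29)=-1; (−1)^{0·1·14}·(+1)^1·(-1)^0 = +1.
v=∞: -1232777 < 0 and -51359 < 0  ⇒  (a,b)_∞ = -1.
Ram(-1232777, -51359) = {23, ∞}; no ℚ_23-point on the conic.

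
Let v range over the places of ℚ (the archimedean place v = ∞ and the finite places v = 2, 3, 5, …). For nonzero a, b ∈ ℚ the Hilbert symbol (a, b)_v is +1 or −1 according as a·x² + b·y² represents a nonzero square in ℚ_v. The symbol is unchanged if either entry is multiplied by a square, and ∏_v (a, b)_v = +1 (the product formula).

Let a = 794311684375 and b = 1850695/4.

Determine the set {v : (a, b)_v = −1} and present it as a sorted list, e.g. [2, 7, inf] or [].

[2, 7]

(a, b) ≡ (55, 15295) mod (ℚ^×)²; places V = {2, 5, 7, 11, 19, 23, ∞}.
(a,b)_23: α=2, u≡6; β=1, v≡20 (mod 23); (6|23)=+1, (20|23)=-1; sign (−1)^0·+1^1·-1^2 = +1.
(a,b)_7: α=0, u≡6; β=1, v≡4 (mod 7); (6|7)=-1, (4|7)=+1; sign (−1)^0·-1^1·+1^0 = -1.
(a,b)_5: α=5, u≡4; β=1, v≡1 (mod 5); (4|5)=+1, (1|5)=+1; sign (−1)^0·+1^1·+1^5 = +1.
(a,b)_11: α=3, u≡9; β=2, v≡4 (mod 11); (9|11)=+1, (4|11)=+1; sign (−1)^0·+1^2·+1^3 = +1.
(a,b)_2: α=0, β=-2; u≡7, v≡7 (mod 8); ε(u)ε(v)=1·1, αω(v)=0·0, βω(u)=-2·0; sum ≡ 1  ⇒  -1.
(a,b)_∞: sgn(55)=+, sgn(15295)=+, so +1.
(a,b)_19: α=2, u≡11; β=1, v≡17 (mod 19); (11|19)=+1, (17|19)=+1; sign (−1)^0·+1^1·+1^2 = +1.
|Ram(55, 15295)| = 2, even; anisotropic at {2, 7}.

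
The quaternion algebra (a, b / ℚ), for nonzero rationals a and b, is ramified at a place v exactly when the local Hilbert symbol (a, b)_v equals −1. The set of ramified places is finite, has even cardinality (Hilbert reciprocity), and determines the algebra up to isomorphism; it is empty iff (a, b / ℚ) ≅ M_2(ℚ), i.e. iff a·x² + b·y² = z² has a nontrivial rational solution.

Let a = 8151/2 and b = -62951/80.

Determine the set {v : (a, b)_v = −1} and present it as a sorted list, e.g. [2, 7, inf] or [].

[2, 3, 5, 7, 11, 19]

(a, b) ≡ (16302, -595) mod (ℚ^×)²; places V = {2, 3, 5, 7, 11, 13, 17, 19, 23, ∞}.
(a,b)_23: α=0, u≡16; β=2, v≡8 (mod 23); (16|23)=+1, (8|23)=+1; sign (−1)^0·+1^2·+1^0 = +1.
(a,b)_13: α=1, u≡8; β=0, v≡4 (mod 13); (8|13)=-1, (4|13)=+1; sign (−1)^0·-1^0·+1^1 = +1.
(a,b)_3: α=1, u≡1; β=0, v≡2 (mod 3); (1|3)=+1, (2|3)=-1; sign (−1)^0·+1^0·-1^1 = -1.
(a,b)_2: α=-1, β=-4; u≡7, v≡5 (mod 8); ε(u)ε(v)=1·0, αω(v)=-1·1, βω(u)=-4·0; sum ≡ 1  ⇒  -1.
(a,b)_19: α=1, u≡15; β=0, v≡18 (mod 19); (15|19)=-1, (18|19)=-1; sign (−1)^0·-1^0·-1^1 = -1.
(a,b)_11: α=1, u≡2; β=0, v≡8 (mod 11); (2|11)=-1, (8|11)=-1; sign (−1)^0·-1^0·-1^1 = -1.
(a,b)_17: α=0, u≡4; β=1, v≡13 (mod 17); (4|17)=+1, (13|17)=+1; sign (−1)^0·+1^1·+1^0 = +1.
(a,b)_5: α=0, u≡3; β=-1, v≡4 (mod 5); (3|5)=-1, (4|5)=+1; sign (−1)^0·-1^-1·+1^0 = -1.
(a,b)_∞: sgn(16302)=+, sgn(-595)=−, so +1.
(a,b)_7: α=0, u≡5; β=1, v≡3 (mod 7); (5|7)=-1, (3|7)=-1; sign (−1)^0·-1^1·-1^0 = -1.
Ram(16302, -595) = {2, 3, 5, 7, 11, 19}; no ℚ_2-point on the conic.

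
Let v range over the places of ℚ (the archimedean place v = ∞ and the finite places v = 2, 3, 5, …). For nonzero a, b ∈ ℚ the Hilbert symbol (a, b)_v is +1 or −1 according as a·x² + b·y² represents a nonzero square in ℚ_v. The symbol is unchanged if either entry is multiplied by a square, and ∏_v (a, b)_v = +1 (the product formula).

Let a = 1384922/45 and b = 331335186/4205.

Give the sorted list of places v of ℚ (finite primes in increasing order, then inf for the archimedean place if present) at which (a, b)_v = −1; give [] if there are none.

[2, 5, 11, 17]

(a, b) ≡ (13090, 2730) mod (ℚ^×)²; places V = {2, 3, 5, 7, 11, 13, 17, 19, 23, 29, 41, ∞}.
(a,b)_17: α=1, u≡11; β=0, v≡3 (mod 17); (11|17)=-1, (3|17)=-1; sign (−1)^0·-1^0·-1^1 = -1.
(a,b)_2: α=1, β=1; u≡1, v≡5 (mod 8); ε(u)ε(v)=0·0, αω(v)=1·1, βω(u)=1·0; sum ≡ 1  ⇒  -1.
(a,b)_5: α=-1, u≡3; β=-1, v≡1 (mod 5); (3|5)=-1, (1|5)=+1; sign (−1)^0·-1^-1·+1^-1 = -1.
(a,b)_3: α=-2, u≡1; β=1, v≡1 (mod 3); (1|3)=+1, (1|3)=+1; sign (−1)^0·+1^1·+1^-2 = +1.
(a,b)_11: α=1, u≡7; β=0, v≡2 (mod 11); (7|11)=-1, (2|11)=-1; sign (−1)^0·-1^0·-1^1 = -1.
(a,b)_23: α=2, u≡4; β=0, v≡2 (mod 23); (4|23)=+1, (2|23)=+1; sign (−1)^0·+1^0·+1^2 = +1.
(a,b)_41: α=0, u≡6; β=2, v≡24 (mod 41); (6|41)=-1, (24|41)=-1; sign (−1)^0·-1^2·-1^0 = +1.
(a,b)_29: α=0, u≡18; β=-2, v≡13 (mod 29); (18|29)=-1, (13|29)=+1; sign (−1)^0·-1^-2·+1^0 = +1.
(a,b)_7: α=1, u≡4; β=1, v≡5 (mod 7); (4|7)=+1, (5|7)=-1; sign (−1)^1·+1^1·-1^1 = +1.
(a,b)_13: α=0, u≡1; β=1, v≡7 (mod 13); (1|13)=+1, (7|13)=-1; sign (−1)^0·+1^1·-1^0 = +1.
(a,b)_∞: sgn(13090)=+, sgn(2730)=+, so +1.
(a,b)_19: α=0, u≡18; β=2, v≡2 (mod 19); (18|19)=-1, (2|19)=-1; sign (−1)^0·-1^2·-1^0 = +1.
Ram(13090, 2730) = {2, 5, 11, 17}; no ℚ_2-point on the conic.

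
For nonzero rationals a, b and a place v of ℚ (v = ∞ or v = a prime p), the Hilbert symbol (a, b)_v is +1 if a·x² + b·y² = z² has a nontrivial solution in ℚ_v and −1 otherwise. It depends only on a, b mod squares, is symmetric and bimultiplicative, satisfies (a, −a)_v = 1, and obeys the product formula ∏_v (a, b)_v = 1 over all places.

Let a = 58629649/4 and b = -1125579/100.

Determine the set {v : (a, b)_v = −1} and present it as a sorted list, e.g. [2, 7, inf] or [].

(a, b) ≡ (1, -22971) mod (ℚ^×)²; places V = {2, 3, 5, 7, 13, 19, 31, ∞}.
(a,b)_2: α=-2, β=-2; u≡1, v≡5 (mod 8); ε(u)ε(v)=0·0, αω(v)=-2·1, βω(u)=-2·0; sum ≡ 0  ⇒  +1.
(a,b)_13: α=2, u≡4; β=1, v≡4 (mod 13); (4|13)=+1, (4|13)=+1; sign (−1)^0·+1^1·+1^2 = +1.
(a,b)_∞: sgn(1)=+, sgn(-22971)=−, so +1.
(a,b)_7: α=0, u≡2; β=2, v≡5 (mod 7); (2|7)=+1, (5|7)=-1; sign (−1)^0·+1^2·-1^0 = +1.
(a,b)_31: α=2, u≡8; β=1, v≡21 (mod 31); (8|31)=+1, (21|31)=-1; sign (−1)^0·+1^1·-1^2 = +1.
(a,b)_3: α=0, u≡1; β=1, v≡2 (mod 3); (1|3)=+1, (2|3)=-1; sign (−1)^0·+1^1·-1^0 = +1.
(a,b)_5: α=0, u≡1; β=-2, v≡4 (mod 5); (1|5)=+1, (4|5)=+1; sign (−1)^0·+1^-2·+1^0 = +1.
(a,b)_19: α=2, u≡4; β=1, v≡4 (mod 19); (4|19)=+1, (4|19)=+1; sign (−1)^0·+1^1·+1^2 = +1.
Ram(a, b) = ∅: the form 1·x² + -22971·y² − z² is isotropic over every ℚ_v, so by Hasse–Minkowski it is isotropic over ℚ.

[]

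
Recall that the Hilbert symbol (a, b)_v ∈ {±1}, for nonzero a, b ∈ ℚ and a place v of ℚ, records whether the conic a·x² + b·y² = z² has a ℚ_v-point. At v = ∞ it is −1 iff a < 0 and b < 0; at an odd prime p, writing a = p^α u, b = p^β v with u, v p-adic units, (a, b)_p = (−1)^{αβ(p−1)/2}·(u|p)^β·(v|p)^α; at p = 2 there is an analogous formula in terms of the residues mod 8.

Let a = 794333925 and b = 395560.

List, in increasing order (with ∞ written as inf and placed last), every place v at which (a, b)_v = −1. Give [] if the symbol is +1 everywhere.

[2, 5, 29, 31]

(a, b) ≡ (3530373, 98890) mod (ℚ^×)²; places V = {2, 3, 5, 7, 11, 17, 29, 31, ∞}.
(a,b)_3: α=3, u≡2; β=0, v≡1 (mod 3); (2|3)=-1, (1|3)=+1; sign (−1)^0·-1^0·+1^3 = +1.
(a,b)_11: α=1, u≡2; β=1, v≡1 (mod 11); (2|11)=-1, (1|11)=+1; sign (−1)^1·-1^1·+1^1 = +1.
(a,b)_7: α=1, u≡3; β=0, v≡4 (mod 7); (3|7)=-1, (4|7)=+1; sign (−1)^0·-1^0·+1^1 = +1.
(a,b)_5: α=2, u≡2; β=1, v≡2 (mod 5); (2|5)=-1, (2|5)=-1; sign (−1)^0·-1^1·-1^2 = -1.
(a,b)_17: α=1, u≡5; β=0, v≡4 (mod 17); (5|17)=-1, (4|17)=+1; sign (−1)^0·-1^0·+1^1 = +1.
(a,b)_29: α=1, u≡6; β=1, v≡10 (mod 29); (6|29)=+1, (10|29)=-1; sign (−1)^0·+1^1·-1^1 = -1.
(a,b)_2: α=0, β=3; u≡5, v≡5 (mod 8); ε(u)ε(v)=0·0, αω(v)=0·1, βω(u)=3·1; sum ≡ 1  ⇒  -1.
(a,b)_∞: sgn(3530373)=+, sgn(98890)=+, so +1.
(a,b)_31: α=1, u≡5; β=1, v≡19 (mod 31); (5|31)=+1, (19|31)=+1; sign (−1)^1·+1^1·+1^1 = -1.
|Ram(3530373, 98890)| = 4, even; anisotropic at {2, 5, 29, 31}.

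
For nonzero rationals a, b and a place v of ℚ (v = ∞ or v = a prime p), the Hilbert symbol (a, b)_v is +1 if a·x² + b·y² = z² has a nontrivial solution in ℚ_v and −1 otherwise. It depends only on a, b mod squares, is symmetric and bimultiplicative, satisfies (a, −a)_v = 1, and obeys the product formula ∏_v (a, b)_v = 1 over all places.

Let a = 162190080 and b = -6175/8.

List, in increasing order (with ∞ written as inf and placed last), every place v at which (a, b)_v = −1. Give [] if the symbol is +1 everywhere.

[2, 13]

Mod squares: a ≡ 195, b ≡ -494. Check v ∈ {∞, 2, 3, 5, 13, 19}.
v=2: v_2(a)=8, v_2(b)=-3; units ≡ 3, 1 (mod 8); ε·ε+αω+βω = 1·0+8·0+-3·1 ≡ 1  ⇒  (a,b)_2 = -1.
v=19: a=19^2·(≡6), b=19^1·(≡14) mod 19; (6|19)=+1, (14|19)=-1; (−1)^{2·1·9}·(+1)^1·(-1)^2 = +1.
v=3: a=3^3·(≡2), b=3^0·(≡1) mod 3; (2|3)=-1, (1|3)=+1; (−1)^{3·0·1}·(-1)^0·(+1)^3 = +1.
v=∞: 195 > 0 and -494 < 0  ⇒  (a,b)_∞ = +1.
v=5: a=5^1·(≡1), b=5^2·(≡1) mod 5; (1|5)=+1, (1|5)=+1; (−1)^{1·2·2}·(+1)^2·(+1)^1 = +1.
v=13: a=13^1·(≡8), b=13^1·(≡4) mod 13; (8|13)=-1, (4|13)=+1; (−1)^{1·1·6}·(-1)^1·(+1)^1 = -1.
|Ram(195, -494)| = 2, even; anisotropic at {2, 13}.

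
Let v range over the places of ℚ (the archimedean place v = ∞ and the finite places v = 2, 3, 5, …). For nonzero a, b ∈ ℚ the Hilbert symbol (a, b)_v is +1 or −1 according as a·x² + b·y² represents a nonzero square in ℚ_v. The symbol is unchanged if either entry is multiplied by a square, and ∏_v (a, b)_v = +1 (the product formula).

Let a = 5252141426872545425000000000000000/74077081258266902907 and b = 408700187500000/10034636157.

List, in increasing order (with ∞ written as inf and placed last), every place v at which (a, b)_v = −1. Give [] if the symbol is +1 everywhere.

[]

Mod squares: a ≡ 510, b ≡ 24310. Check v ∈ {∞, 2, 3, 5, 7, 11, 13, 17, 19}.
v=2: v_2(a)=15, v_2(b)=5; units ≡ 7, 3 (mod 8); ε·ε+αω+βω = 1·1+15·1+5·0 ≡ 0  ⇒  (a,b)_2 = +1.
v=19: a=19^-4·(≡6), b=19^0·(≡5) mod 19; (6|19)=+1, (5|19)=+1; (−1)^{-4·0·9}·(+1)^0·(+1)^-4 = +1.
v=5: a=5^17·(≡3), b=5^9·(≡3) mod 5; (3|5)=-1, (3|5)=-1; (−1)^{17·9·2}·(-1)^9·(-1)^17 = +1.
v=3: a=3^-5·(≡2), b=3^-8·(≡1) mod 3; (2|3)=-1, (1|3)=+1; (−1)^{-5·-8·1}·(-1)^-8·(+1)^-5 = +1.
v=17: a=17^9·(≡16), b=17^3·(≡8) mod 17; (16|17)=+1, (8|17)=+1; (−1)^{9·3·8}·(+1)^3·(+1)^9 = +1.
v=11: a=11^6·(≡9), b=11^3·(≡2) mod 11; (9|11)=+1, (2|11)=-1; (−1)^{6·3·5}·(+1)^3·(-1)^6 = +1.
v=∞: 510 > 0 and 24310 > 0  ⇒  (a,b)_∞ = +1.
v=7: a=7^-12·(≡6), b=7^-6·(≡5) mod 7; (6|7)=-1, (5|7)=-1; (−1)^{-12·-6·3}·(-1)^-6·(-1)^-12 = +1.
v=13: a=13^-2·(≡9), b=13^-1·(≡8) mod 13; (9|13)=+1, (8|13)=-1; (−1)^{-2·-1·6}·(+1)^-1·(-1)^-2 = +1.
Ram(a, b) = ∅: the form 510·x² + 24310·y² − z² is isotropic over every ℚ_v, so by Hasse–Minkowski it is isotropic over ℚ.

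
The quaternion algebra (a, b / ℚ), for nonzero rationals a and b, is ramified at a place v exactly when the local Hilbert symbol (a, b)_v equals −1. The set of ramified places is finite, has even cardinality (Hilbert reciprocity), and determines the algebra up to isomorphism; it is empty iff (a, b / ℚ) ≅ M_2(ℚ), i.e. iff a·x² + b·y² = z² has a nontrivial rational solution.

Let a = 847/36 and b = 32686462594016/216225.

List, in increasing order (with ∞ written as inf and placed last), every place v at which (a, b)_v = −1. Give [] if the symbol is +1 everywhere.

(a, b) ≡ (7, 14) mod (ℚ^×)²; places V = {2, 3, 5, 7, 11, 31, 41, ∞}.
(a,b)_5: α=0, u≡2; β=-2, v≡4 (mod 5); (2|5)=-1, (4|5)=+1; sign (−1)^0·-1^-2·+1^0 = +1.
(a,b)_2: α=-2, β=5; u≡7, v≡7 (mod 8); ε(u)ε(v)=1·1, αω(v)=-2·0, βω(u)=5·0; sum ≡ 1  ⇒  -1.
(a,b)_3: α=-2, u≡1; β=-2, v≡2 (mod 3); (1|3)=+1, (2|3)=-1; sign (−1)^0·+1^-2·-1^-2 = +1.
(a,b)_11: α=2, u≡6; β=6, v≡9 (mod 11); (6|11)=-1, (9|11)=+1; sign (−1)^0·-1^6·+1^2 = +1.
(a,b)_∞: sgn(7)=+, sgn(14)=+, so +1.
(a,b)_41: α=0, u≡11; β=2, v≡3 (mod 41); (11|41)=-1, (3|41)=-1; sign (−1)^0·-1^2·-1^0 = +1.
(a,b)_7: α=1, u≡2; β=3, v≡2 (mod 7); (2|7)=+1, (2|7)=+1; sign (−1)^1·+1^3·+1^1 = -1.
(a,b)_31: α=0, u≡2; β=-2, v≡7 (mod 31); (2|31)=+1, (7|31)=+1; sign (−1)^0·+1^-2·+1^0 = +1.
Ram(7, 14) = {2, 7}; no ℚ_2-point on the conic.

[2, 7]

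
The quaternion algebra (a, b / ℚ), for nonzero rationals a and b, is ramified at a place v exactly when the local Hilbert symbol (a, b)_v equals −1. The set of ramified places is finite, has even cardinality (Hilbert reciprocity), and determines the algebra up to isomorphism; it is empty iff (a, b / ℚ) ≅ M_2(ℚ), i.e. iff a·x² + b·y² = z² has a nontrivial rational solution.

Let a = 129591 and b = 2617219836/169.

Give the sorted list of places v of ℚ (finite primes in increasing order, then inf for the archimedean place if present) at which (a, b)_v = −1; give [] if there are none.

Mod squares: a ≡ 119, b ≡ 231. Check v ∈ {∞, 2, 3, 7, 11, 13, 17}.
v=17: a=17^1·(≡7), b=17^2·(≡14) mod 17; (7|17)=-1, (14|17)=-1; (−1)^{1·2·8}·(-1)^2·(-1)^1 = -1.
v=∞: 119 > 0 and 231 > 0  ⇒  (a,b)_∞ = +1.
v=11: a=11^2·(≡4), b=11^3·(≡10) mod 11; (4|11)=+1, (10|11)=-1; (−1)^{2·3·5}·(+1)^3·(-1)^2 = +1.
v=2: v_2(a)=0, v_2(b)=2; units ≡ 7, 7 (mod 8); ε·ε+αω+βω = 1·1+0·0+2·0 ≡ 1  ⇒  (a,b)_2 = -1.
v=7: a=7^1·(≡5), b=7^1·(≡5) mod 7; (5|7)=-1, (5|7)=-1; (−1)^{1·1·3}·(-1)^1·(-1)^1 = -1.
v=13: a=13^0·(≡7), b=13^-2·(≡10) mod 13; (7|13)=-1, (10|13)=+1; (−1)^{0·-2·6}·(-1)^-2·(+1)^0 = +1.
v=3: a=3^2·(≡2), b=3^5·(≡2) mod 3; (2|3)=-1, (2|3)=-1; (−1)^{2·5·1}·(-1)^5·(-1)^2 = -1.
|Ram(119, 231)| = 4, even; anisotropic at {2, 3, 7, 17}.

[2, 3, 7, 17]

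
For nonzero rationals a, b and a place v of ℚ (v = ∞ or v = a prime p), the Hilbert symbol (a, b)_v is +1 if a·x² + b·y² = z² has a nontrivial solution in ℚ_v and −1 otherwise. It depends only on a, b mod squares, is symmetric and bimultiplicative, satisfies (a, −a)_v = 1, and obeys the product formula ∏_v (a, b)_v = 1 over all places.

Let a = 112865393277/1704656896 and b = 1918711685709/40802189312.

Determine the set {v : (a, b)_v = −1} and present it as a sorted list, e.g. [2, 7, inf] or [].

Mod squares: a ≡ 247, b ≡ 8398. Check v ∈ {∞, 2, 3, 7, 13, 17, 19, 29, 37}.
v=37: a=37^-2·(≡33), b=37^0·(≡26) mod 37; (33|37)=+1, (26|37)=+1; (−1)^{-2·0·18}·(+1)^0·(+1)^-2 = +1.
v=13: a=13^1·(≡7), b=13^1·(≡1) mod 13; (7|13)=-1, (1|13)=+1; (−1)^{1·1·6}·(-1)^1·(+1)^1 = -1.
v=∞: 247 > 0 and 8398 > 0  ⇒  (a,b)_∞ = +1.
v=29: a=29^2·(≡15), b=29^2·(≡18) mod 29; (15|29)=-1, (18|29)=-1; (−1)^{2·2·14}·(-1)^2·(-1)^2 = +1.
v=17: a=17^2·(≡8), b=17^3·(≡8) mod 17; (8|17)=+1, (8|17)=+1; (−1)^{2·3·8}·(+1)^3·(+1)^2 = +1.
v=3: a=3^6·(≡1), b=3^6·(≡1) mod 3; (1|3)=+1, (1|3)=+1; (−1)^{6·6·1}·(+1)^6·(+1)^6 = +1.
v=7: a=7^2·(≡1), b=7^2·(≡5) mod 7; (1|7)=+1, (5|7)=-1; (−1)^{2·2·3}·(+1)^2·(-1)^2 = +1.
v=2: v_2(a)=-16, v_2(b)=-31; units ≡ 7, 7 (mod 8); ε·ε+αω+βω = 1·1+-16·0+-31·0 ≡ 1  ⇒  (a,b)_2 = -1.
v=19: a=19^-1·(≡14), b=19^-1·(≡4) mod 19; (14|19)=-1, (4|19)=+1; (−1)^{-1·-1·9}·(-1)^-1·(+1)^-1 = +1.
|Ram(247, 8398)| = 2, even; anisotropic at {2, 13}.

[2, 13]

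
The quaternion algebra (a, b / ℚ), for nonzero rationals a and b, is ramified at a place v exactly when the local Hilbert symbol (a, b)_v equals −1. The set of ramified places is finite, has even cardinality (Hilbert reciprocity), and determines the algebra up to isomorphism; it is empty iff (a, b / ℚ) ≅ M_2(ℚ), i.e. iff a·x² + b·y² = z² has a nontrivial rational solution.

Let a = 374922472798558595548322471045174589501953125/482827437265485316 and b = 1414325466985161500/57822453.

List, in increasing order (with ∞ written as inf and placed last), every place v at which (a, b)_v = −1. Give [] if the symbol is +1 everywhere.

[5, 11, 17, 23]

Mod squares: a ≡ 279565, b ≡ 12155. Check v ∈ {∞, 2, 3, 5, 7, 11, 13, 17, 19, 23, 29, 37}.
v=5: a=5^11·(≡3), b=5^3·(≡4) mod 5; (3|5)=-1, (4|5)=+1; (−1)^{11·3·2}·(-1)^3·(+1)^11 = -1.
v=11: a=11^3·(≡3), b=11^1·(≡1) mod 11; (3|11)=+1, (1|11)=+1; (−1)^{3·1·5}·(+1)^1·(+1)^3 = -1.
v=29: a=29^6·(≡7), b=29^2·(≡23) mod 29; (7|29)=+1, (23|29)=+1; (−1)^{6·2·14}·(+1)^2·(+1)^6 = +1.
v=2: v_2(a)=-2, v_2(b)=2; units ≡ 5, 3 (mod 8); ε·ε+αω+βω = 0·1+-2·1+2·1 ≡ 0  ⇒  (a,b)_2 = +1.
v=37: a=37^-6·(≡12), b=37^-2·(≡2) mod 37; (12|37)=+1, (2|37)=-1; (−1)^{-6·-2·18}·(+1)^-2·(-1)^-6 = +1.
v=∞: 279565 > 0 and 12155 > 0  ⇒  (a,b)_∞ = +1.
v=19: a=19^-6·(≡14), b=19^-2·(≡18) mod 19; (14|19)=-1, (18|19)=-1; (−1)^{-6·-2·9}·(-1)^-2·(-1)^-6 = +1.
v=13: a=13^1·(≡3), b=13^-1·(≡9) mod 13; (3|13)=+1, (9|13)=+1; (−1)^{1·-1·6}·(+1)^-1·(+1)^1 = +1.
v=7: a=7^10·(≡5), b=7^6·(≡5) mod 7; (5|7)=-1, (5|7)=-1; (−1)^{10·6·3}·(-1)^6·(-1)^10 = +1.
v=17: a=17^7·(≡3), b=17^3·(≡16) mod 17; (3|17)=-1, (16|17)=+1; (−1)^{7·3·8}·(-1)^3·(+1)^7 = -1.
v=23: a=23^5·(≡10), b=23^2·(≡10) mod 23; (10|23)=-1, (10|23)=-1; (−1)^{5·2·11}·(-1)^2·(-1)^5 = -1.
v=3: a=3^0·(≡1), b=3^-2·(≡2) mod 3; (1|3)=+1, (2|3)=-1; (−1)^{0·-2·1}·(+1)^-2·(-1)^0 = +1.
Ram(279565, 12155) = {5, 11, 17, 23}; no ℚ_5-point on the conic.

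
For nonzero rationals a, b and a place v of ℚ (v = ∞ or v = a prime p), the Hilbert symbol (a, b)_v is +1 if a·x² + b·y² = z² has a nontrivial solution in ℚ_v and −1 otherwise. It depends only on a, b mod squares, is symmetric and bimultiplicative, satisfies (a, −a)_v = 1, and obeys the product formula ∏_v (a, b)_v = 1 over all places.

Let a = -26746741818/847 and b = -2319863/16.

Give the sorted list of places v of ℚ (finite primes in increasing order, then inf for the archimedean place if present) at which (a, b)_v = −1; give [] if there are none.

[53, inf]

Mod squares: a ≡ -8806, b ≡ -13727. Check v ∈ {∞, 2, 3, 7, 11, 13, 17, 29, 37, 53}.
v=3: a=3^2·(≡2), b=3^0·(≡1) mod 3; (2|3)=-1, (1|3)=+1; (−1)^{2·0·1}·(-1)^0·(+1)^2 = +1.
v=17: a=17^1·(≡15), b=17^0·(≡9) mod 17; (15|17)=+1, (9|17)=+1; (−1)^{1·0·8}·(+1)^0·(+1)^1 = +1.
v=∞: -8806 < 0 and -13727 < 0  ⇒  (a,b)_∞ = -1.
v=7: a=7^-1·(≡4), b=7^1·(≡3) mod 7; (4|7)=+1, (3|7)=-1; (−1)^{-1·1·3}·(+1)^1·(-1)^-1 = +1.
v=37: a=37^1·(≡1), b=37^1·(≡1) mod 37; (1|37)=+1, (1|37)=+1; (−1)^{1·1·18}·(+1)^1·(+1)^1 = +1.
v=2: v_2(a)=1, v_2(b)=-4; units ≡ 5, 1 (mod 8); ε·ε+αω+βω = 0·0+1·0+-4·1 ≡ 0  ⇒  (a,b)_2 = +1.
v=29: a=29^2·(≡8), b=29^0·(≡14) mod 29; (8|29)=-1, (14|29)=-1; (−1)^{2·0·14}·(-1)^0·(-1)^2 = +1.
v=11: a=11^-2·(≡4), b=11^0·(≡3) mod 11; (4|11)=+1, (3|11)=+1; (−1)^{-2·0·5}·(+1)^0·(+1)^-2 = +1.
v=53: a=53^2·(≡34), b=53^1·(≡17) mod 53; (34|53)=-1, (17|53)=+1; (−1)^{2·1·26}·(-1)^1·(+1)^2 = -1.
v=13: a=13^0·(≡11), b=13^2·(≡9) mod 13; (11|13)=-1, (9|13)=+1; (−1)^{0·2·6}·(-1)^2·(+1)^0 = +1.
Ram(-8806, -13727) = {53, ∞}; no ℚ_53-point on the conic.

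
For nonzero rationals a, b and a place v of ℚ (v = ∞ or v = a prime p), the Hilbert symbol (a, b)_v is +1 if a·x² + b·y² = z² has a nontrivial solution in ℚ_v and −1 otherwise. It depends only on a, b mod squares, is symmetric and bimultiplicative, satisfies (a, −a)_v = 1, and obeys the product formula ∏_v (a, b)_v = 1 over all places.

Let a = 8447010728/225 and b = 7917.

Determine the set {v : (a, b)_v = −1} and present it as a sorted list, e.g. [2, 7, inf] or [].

Mod squares: a ≡ 14858, b ≡ 7917. Check v ∈ {∞, 2, 3, 5, 7, 13, 17, 19, 23, 29}.
v=17: a=17^1·(≡12), b=17^0·(≡12) mod 17; (12|17)=-1, (12|17)=-1; (−1)^{1·0·8}·(-1)^0·(-1)^1 = -1.
v=2: v_2(a)=3, v_2(b)=0; units ≡ 5, 5 (mod 8); ε·ε+αω+βω = 0·0+3·1+0·1 ≡ 1  ⇒  (a,b)_2 = -1.
v=3: a=3^-2·(≡2), b=3^1·(≡2) mod 3; (2|3)=-1, (2|3)=-1; (−1)^{-2·1·1}·(-1)^1·(-1)^-2 = -1.
v=13: a=13^2·(≡4), b=13^1·(≡11) mod 13; (4|13)=+1, (11|13)=-1; (−1)^{2·1·6}·(+1)^1·(-1)^2 = +1.
v=7: a=7^0·(≡2), b=7^1·(≡4) mod 7; (2|7)=+1, (4|7)=+1; (−1)^{0·1·3}·(+1)^1·(+1)^0 = +1.
v=23: a=23^1·(≡13), b=23^0·(≡5) mod 23; (13|23)=+1, (5|23)=-1; (−1)^{1·0·11}·(+1)^0·(-1)^1 = -1.
v=∞: 14858 > 0 and 7917 > 0  ⇒  (a,b)_∞ = +1.
v=29: a=29^2·(≡12), b=29^1·(≡12) mod 29; (12|29)=-1, (12|29)=-1; (−1)^{2·1·14}·(-1)^1·(-1)^2 = -1.
v=19: a=19^1·(≡2), b=19^0·(≡13) mod 19; (2|19)=-1, (13|19)=-1; (−1)^{1·0·9}·(-1)^0·(-1)^1 = -1.
v=5: a=5^-2·(≡2), b=5^0·(≡2) mod 5; (2|5)=-1, (2|5)=-1; (−1)^{-2·0·2}·(-1)^0·(-1)^-2 = +1.
Ram(14858, 7917) = {2, 3, 17, 19, 23, 29}; no ℚ_2-point on the conic.

[2, 3, 17, 19, 23, 29]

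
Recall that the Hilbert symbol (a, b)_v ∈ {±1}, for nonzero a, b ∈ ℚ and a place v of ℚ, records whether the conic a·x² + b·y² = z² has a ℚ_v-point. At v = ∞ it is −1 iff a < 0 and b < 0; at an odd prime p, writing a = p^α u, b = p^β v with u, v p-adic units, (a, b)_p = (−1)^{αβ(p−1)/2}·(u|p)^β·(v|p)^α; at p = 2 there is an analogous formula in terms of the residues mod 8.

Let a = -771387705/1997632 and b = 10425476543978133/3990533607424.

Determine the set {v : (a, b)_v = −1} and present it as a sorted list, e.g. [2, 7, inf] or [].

[3, 5]

(a, b) ≡ (-113685, 53) mod (ℚ^×)²; places V = {2, 3, 5, 7, 11, 13, 53, ∞}.
(a,b)_∞: sgn(-113685)=−, sgn(53)=+, so +1.
(a,b)_5: α=1, u≡2; β=0, v≡2 (mod 5); (2|5)=-1, (2|5)=-1; sign (−1)^0·-1^0·-1^1 = -1.
(a,b)_2: α=-6, β=-12; u≡3, v≡5 (mod 8); ε(u)ε(v)=1·0, αω(v)=-6·1, βω(u)=-12·1; sum ≡ 0  ⇒  +1.
(a,b)_13: α=-1, u≡4; β=-2, v≡9 (mod 13); (4|13)=+1, (9|13)=+1; sign (−1)^0·+1^-2·+1^-1 = +1.
(a,b)_7: α=-4, u≡4; β=-8, v≡1 (mod 7); (4|7)=+1, (1|7)=+1; sign (−1)^0·+1^-8·+1^-4 = +1.
(a,b)_53: α=1, u≡24; β=3, v≡38 (mod 53); (24|53)=+1, (38|53)=+1; sign (−1)^0·+1^3·+1^1 = +1.
(a,b)_3: α=7, u≡1; β=14, v≡2 (mod 3); (1|3)=+1, (2|3)=-1; sign (−1)^0·+1^14·-1^7 = -1.
(a,b)_11: α=3, u≡9; β=4, v≡1 (mod 11); (9|11)=+1, (1|11)=+1; sign (−1)^0·+1^4·+1^3 = +1.
Ram(-113685, 53) = {3, 5}; no ℚ_3-point on the conic.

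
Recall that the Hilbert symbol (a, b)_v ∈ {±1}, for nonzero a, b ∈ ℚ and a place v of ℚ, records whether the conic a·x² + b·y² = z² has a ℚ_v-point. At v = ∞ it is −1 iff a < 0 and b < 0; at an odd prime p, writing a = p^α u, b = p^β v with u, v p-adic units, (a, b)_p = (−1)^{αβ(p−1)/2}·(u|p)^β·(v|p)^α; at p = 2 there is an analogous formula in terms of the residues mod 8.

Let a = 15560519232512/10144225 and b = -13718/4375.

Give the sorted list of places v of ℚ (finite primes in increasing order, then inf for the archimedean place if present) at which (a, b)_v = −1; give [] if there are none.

(a, b) ≡ (323, -266) mod (ℚ^×)²; places V = {2, 5, 7, 13, 17, 19, ∞}.
(a,b)_19: α=7, u≡9; β=3, v≡11 (mod 19); (9|19)=+1, (11|19)=+1; sign (−1)^1·+1^3·+1^7 = -1.
(a,b)_7: α=-4, u≡4; β=-1, v≡1 (mod 7); (4|7)=+1, (1|7)=+1; sign (−1)^0·+1^-1·+1^-4 = +1.
(a,b)_2: α=10, β=1; u≡3, v≡3 (mod 8); ε(u)ε(v)=1·1, αω(v)=10·1, βω(u)=1·1; sum ≡ 0  ⇒  +1.
(a,b)_5: α=-2, u≡3; β=-4, v≡1 (mod 5); (3|5)=-1, (1|5)=+1; sign (−1)^0·-1^-4·+1^-2 = +1.
(a,b)_∞: sgn(323)=+, sgn(-266)=−, so +1.
(a,b)_17: α=1, u≡1; β=0, v≡3 (mod 17); (1|17)=+1, (3|17)=-1; sign (−1)^0·+1^0·-1^1 = -1.
(a,b)_13: α=-2, u≡5; β=0, v≡7 (mod 13); (5|13)=-1, (7|13)=-1; sign (−1)^0·-1^0·-1^-2 = +1.
|Ram(323, -266)| = 2, even; anisotropic at {17, 19}.

[17, 19]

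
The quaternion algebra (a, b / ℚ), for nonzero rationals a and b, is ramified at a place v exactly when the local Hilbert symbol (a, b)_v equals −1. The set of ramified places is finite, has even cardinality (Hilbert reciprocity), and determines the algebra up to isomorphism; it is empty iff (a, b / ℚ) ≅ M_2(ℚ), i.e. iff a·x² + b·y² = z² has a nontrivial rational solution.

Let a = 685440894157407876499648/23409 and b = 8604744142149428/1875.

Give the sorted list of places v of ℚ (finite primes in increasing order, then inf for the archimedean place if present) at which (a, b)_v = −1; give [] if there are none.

[2, 23, 43, 47]

(a, b) ≡ (43, 1728519) mod (ℚ^×)²; places V = {2, 3, 5, 7, 13, 17, 23, 29, 41, 43, 47, ∞}.
(a,b)_7: α=4, u≡2; β=4, v≡2 (mod 7); (2|7)=+1, (2|7)=+1; sign (−1)^0·+1^4·+1^4 = +1.
(a,b)_41: α=2, u≡5; β=1, v≡7 (mod 41); (5|41)=+1, (7|41)=-1; sign (−1)^0·+1^1·-1^2 = +1.
(a,b)_29: α=0, u≡18; β=2, v≡18 (mod 29); (18|29)=-1, (18|29)=-1; sign (−1)^0·-1^2·-1^0 = +1.
(a,b)_23: α=2, u≡15; β=1, v≡1 (mod 23); (15|23)=-1, (1|23)=+1; sign (−1)^0·-1^1·+1^2 = -1.
(a,b)_43: α=3, u≡24; β=2, v≡33 (mod 43); (24|43)=+1, (33|43)=-1; sign (−1)^0·+1^2·-1^3 = -1.
(a,b)_3: α=-4, u≡1; β=-1, v≡2 (mod 3); (1|3)=+1, (2|3)=-1; sign (−1)^0·+1^-1·-1^-4 = +1.
(a,b)_5: α=0, u≡2; β=-4, v≡1 (mod 5); (2|5)=-1, (1|5)=+1; sign (−1)^0·-1^-4·+1^0 = +1.
(a,b)_2: α=6, β=2; u≡3, v≡7 (mod 8); ε(u)ε(v)=1·1, αω(v)=6·0, βω(u)=2·1; sum ≡ 1  ⇒  -1.
(a,b)_47: α=2, u≡38; β=1, v≡20 (mod 47); (38|47)=-1, (20|47)=-1; sign (−1)^0·-1^1·-1^2 = -1.
(a,b)_∞: sgn(43)=+, sgn(1728519)=+, so +1.
(a,b)_17: α=-2, u≡2; β=0, v≡10 (mod 17); (2|17)=+1, (10|17)=-1; sign (−1)^0·+1^0·-1^-2 = +1.
(a,b)_13: α=4, u≡3; β=1, v≡9 (mod 13); (3|13)=+1, (9|13)=+1; sign (−1)^0·+1^1·+1^4 = +1.
(43, 1728519 / ℚ) ramifies at {2, 23, 43, 47}: a division algebra.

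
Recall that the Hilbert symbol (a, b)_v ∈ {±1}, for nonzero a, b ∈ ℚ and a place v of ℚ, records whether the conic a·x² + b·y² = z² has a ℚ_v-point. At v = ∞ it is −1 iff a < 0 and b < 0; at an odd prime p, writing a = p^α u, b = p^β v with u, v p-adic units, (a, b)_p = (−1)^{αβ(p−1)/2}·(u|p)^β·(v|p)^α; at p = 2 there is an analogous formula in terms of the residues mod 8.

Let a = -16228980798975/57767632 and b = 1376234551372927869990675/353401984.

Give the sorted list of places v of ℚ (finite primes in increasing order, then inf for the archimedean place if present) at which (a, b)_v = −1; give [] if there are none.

[2, 3, 13, 23]

Mod squares: a ≡ -232323, b ≡ 102. Check v ∈ {∞, 2, 3, 5, 7, 11, 13, 17, 23, 31, 37, 41}.
v=11: a=11^0·(≡10), b=11^2·(≡9) mod 11; (10|11)=-1, (9|11)=+1; (−1)^{0·2·5}·(-1)^2·(+1)^0 = +1.
v=13: a=13^-1·(≡1), b=13^-2·(≡6) mod 13; (1|13)=+1, (6|13)=-1; (−1)^{-1·-2·6}·(+1)^-2·(-1)^-1 = -1.
v=∞: -232323 < 0 and 102 > 0  ⇒  (a,b)_∞ = +1.
v=7: a=7^5·(≡5), b=7^12·(≡1) mod 7; (5|7)=-1, (1|7)=+1; (−1)^{5·12·3}·(-1)^12·(+1)^5 = +1.
v=2: v_2(a)=-4, v_2(b)=-7; units ≡ 5, 3 (mod 8); ε·ε+αω+βω = 0·1+-4·1+-7·1 ≡ 1  ⇒  (a,b)_2 = -1.
v=23: a=23^1·(≡14), b=23^2·(≡19) mod 23; (14|23)=-1, (19|23)=-1; (−1)^{1·2·11}·(-1)^2·(-1)^1 = -1.
v=5: a=5^2·(≡3), b=5^2·(≡3) mod 5; (3|5)=-1, (3|5)=-1; (−1)^{2·2·2}·(-1)^2·(-1)^2 = +1.
v=31: a=31^-2·(≡17), b=31^-2·(≡1) mod 31; (17|31)=-1, (1|31)=+1; (−1)^{-2·-2·15}·(-1)^-2·(+1)^-2 = +1.
v=41: a=41^2·(≡38), b=41^2·(≡39) mod 41; (38|41)=-1, (39|41)=+1; (−1)^{2·2·20}·(-1)^2·(+1)^2 = +1.
v=3: a=3^3·(≡1), b=3^3·(≡1) mod 3; (1|3)=+1, (1|3)=+1; (−1)^{3·3·1}·(+1)^3·(+1)^3 = -1.
v=17: a=17^-2·(≡13), b=17^-1·(≡14) mod 17; (13|17)=+1, (14|17)=-1; (−1)^{-2·-1·8}·(+1)^-1·(-1)^-2 = +1.
v=37: a=37^1·(≡21), b=37^2·(≡34) mod 37; (21|37)=+1, (34|37)=+1; (−1)^{1·2·18}·(+1)^2·(+1)^1 = +1.
|Ram(-232323, 102)| = 4, even; anisotropic at {2, 3, 13, 23}.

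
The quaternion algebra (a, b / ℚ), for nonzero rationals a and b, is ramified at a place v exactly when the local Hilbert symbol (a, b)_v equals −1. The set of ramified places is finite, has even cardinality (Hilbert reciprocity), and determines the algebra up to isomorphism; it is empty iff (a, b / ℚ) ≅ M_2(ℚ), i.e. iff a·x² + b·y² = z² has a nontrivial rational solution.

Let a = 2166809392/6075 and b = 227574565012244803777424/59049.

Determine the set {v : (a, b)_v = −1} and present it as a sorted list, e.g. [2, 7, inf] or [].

(a, b) ≡ (561, 3390569) mod (ℚ^×)²; places V = {2, 3, 5, 7, 11, 13, 17, 19, 23, 37, 53, ∞}.
(a,b)_13: α=0, u≡5; β=1, v≡11 (mod 13); (5|13)=-1, (11|13)=-1; sign (−1)^0·-1^1·-1^0 = -1.
(a,b)_5: α=-2, u≡4; β=0, v≡1 (mod 5); (4|5)=+1, (1|5)=+1; sign (−1)^0·+1^0·+1^-2 = +1.
(a,b)_37: α=2, u≡8; β=5, v≡3 (mod 37); (8|37)=-1, (3|37)=+1; sign (−1)^0·-1^5·+1^2 = -1.
(a,b)_11: α=1, u≡6; β=4, v≡6 (mod 11); (6|11)=-1, (6|11)=-1; sign (−1)^0·-1^4·-1^1 = -1.
(a,b)_19: α=0, u≡13; β=1, v≡3 (mod 19); (13|19)=-1, (3|19)=-1; sign (−1)^0·-1^1·-1^0 = -1.
(a,b)_23: α=2, u≡8; β=2, v≡4 (mod 23); (8|23)=+1, (4|23)=+1; sign (−1)^0·+1^2·+1^2 = +1.
(a,b)_2: α=4, β=4; u≡1, v≡1 (mod 8); ε(u)ε(v)=0·0, αω(v)=4·0, βω(u)=4·0; sum ≡ 0  ⇒  +1.
(a,b)_7: α=0, u≡1; β=1, v≡1 (mod 7); (1|7)=+1, (1|7)=+1; sign (−1)^0·+1^1·+1^0 = +1.
(a,b)_53: α=0, u≡21; β=1, v≡26 (mod 53); (21|53)=-1, (26|53)=-1; sign (−1)^0·-1^1·-1^0 = -1.
(a,b)_∞: sgn(561)=+, sgn(3390569)=+, so +1.
(a,b)_17: α=1, u≡1; β=2, v≡16 (mod 17); (1|17)=+1, (16|17)=+1; sign (−1)^0·+1^2·+1^1 = +1.
(a,b)_3: α=-5, u≡1; β=-10, v≡2 (mod 3); (1|3)=+1, (2|3)=-1; sign (−1)^0·+1^-10·-1^-5 = -1.
(561, 3390569 / ℚ) ramifies at {3, 11, 13, 19, 37, 53}: a division algebra.

[3, 11, 13, 19, 37, 53]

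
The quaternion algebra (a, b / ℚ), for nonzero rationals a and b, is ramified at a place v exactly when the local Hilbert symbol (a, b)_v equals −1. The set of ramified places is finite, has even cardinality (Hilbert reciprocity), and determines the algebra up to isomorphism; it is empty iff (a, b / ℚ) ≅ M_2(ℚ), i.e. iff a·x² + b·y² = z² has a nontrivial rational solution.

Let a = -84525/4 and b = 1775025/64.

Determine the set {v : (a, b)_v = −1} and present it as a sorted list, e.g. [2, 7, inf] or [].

[3, 23]

(a, b) ≡ (-69, 161) mod (ℚ^×)²; places V = {2, 3, 5, 7, 23, ∞}.
(a,b)_5: α=2, u≡1; β=2, v≡4 (mod 5); (1|5)=+1, (4|5)=+1; sign (−1)^0·+1^2·+1^2 = +1.
(a,b)_3: α=1, u≡1; β=2, v≡2 (mod 3); (1|3)=+1, (2|3)=-1; sign (−1)^0·+1^2·-1^1 = -1.
(a,b)_∞: sgn(-69)=−, sgn(161)=+, so +1.
(a,b)_23: α=1, u≡7; β=1, v≡21 (mod 23); (7|23)=-1, (21|23)=-1; sign (−1)^1·-1^1·-1^1 = -1.
(a,b)_2: α=-2, β=-6; u≡3, v≡1 (mod 8); ε(u)ε(v)=1·0, αω(v)=-2·0, βω(u)=-6·1; sum ≡ 0  ⇒  +1.
(a,b)_7: α=2, u≡1; β=3, v≡2 (mod 7); (1|7)=+1, (2|7)=+1; sign (−1)^0·+1^3·+1^2 = +1.
|Ram(-69, 161)| = 2, even; anisotropic at {3, 23}.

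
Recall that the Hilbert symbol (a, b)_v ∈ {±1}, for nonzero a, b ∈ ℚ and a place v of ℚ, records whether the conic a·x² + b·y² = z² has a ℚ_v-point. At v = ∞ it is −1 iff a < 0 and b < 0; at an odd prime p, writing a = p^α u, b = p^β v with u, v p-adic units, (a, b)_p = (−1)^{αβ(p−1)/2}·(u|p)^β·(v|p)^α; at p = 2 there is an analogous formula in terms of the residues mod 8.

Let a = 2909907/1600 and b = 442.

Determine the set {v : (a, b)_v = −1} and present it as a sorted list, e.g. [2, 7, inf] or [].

Mod squares: a ≡ 323323, b ≡ 442. Check v ∈ {∞, 2, 3, 5, 7, 11, 13, 17, 19}.
v=17: a=17^1·(≡16), b=17^1·(≡9) mod 17; (16|17)=+1, (9|17)=+1; (−1)^{1·1·8}·(+1)^1·(+1)^1 = +1.
v=19: a=19^1·(≡8), b=19^0·(≡5) mod 19; (8|19)=-1, (5|19)=+1; (−1)^{1·0·9}·(-1)^0·(+1)^1 = +1.
v=11: a=11^1·(≡4), b=11^0·(≡2) mod 11; (4|11)=+1, (2|11)=-1; (−1)^{1·0·5}·(+1)^0·(-1)^1 = -1.
v=13: a=13^1·(≡5), b=13^1·(≡8) mod 13; (5|13)=-1, (8|13)=-1; (−1)^{1·1·6}·(-1)^1·(-1)^1 = +1.
v=∞: 323323 > 0 and 442 > 0  ⇒  (a,b)_∞ = +1.
v=3: a=3^2·(≡1), b=3^0·(≡1) mod 3; (1|3)=+1, (1|3)=+1; (−1)^{2·0·1}·(+1)^0·(+1)^2 = +1.
v=5: a=5^-2·(≡3), b=5^0·(≡2) mod 5; (3|5)=-1, (2|5)=-1; (−1)^{-2·0·2}·(-1)^0·(-1)^-2 = +1.
v=7: a=7^1·(≡5), b=7^0·(≡1) mod 7; (5|7)=-1, (1|7)=+1; (−1)^{1·0·3}·(-1)^0·(+1)^1 = +1.
v=2: v_2(a)=-6, v_2(b)=1; units ≡ 3, 5 (mod 8); ε·ε+αω+βω = 1·0+-6·1+1·1 ≡ 1  ⇒  (a,b)_2 = -1.
(323323, 442 / ℚ) ramifies at {2, 11}: a division algebra.

[2, 11]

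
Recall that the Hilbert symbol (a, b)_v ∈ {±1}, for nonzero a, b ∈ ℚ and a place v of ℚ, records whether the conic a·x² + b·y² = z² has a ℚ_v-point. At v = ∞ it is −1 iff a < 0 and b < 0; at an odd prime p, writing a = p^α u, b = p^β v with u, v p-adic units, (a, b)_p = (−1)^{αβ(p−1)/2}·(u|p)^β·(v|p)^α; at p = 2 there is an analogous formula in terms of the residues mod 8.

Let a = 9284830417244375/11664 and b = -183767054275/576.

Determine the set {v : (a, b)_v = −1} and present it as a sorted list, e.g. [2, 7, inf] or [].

(a, b) ≡ (3637151, -7350682171) mod (ℚ^×)²; places V = {2, 3, 5, 7, 19, 23, 29, 41, 43, 47, ∞}.
(a,b)_43: α=2, u≡3; β=1, v≡21 (mod 43); (3|43)=-1, (21|43)=+1; sign (−1)^0·-1^1·+1^2 = -1.
(a,b)_7: α=1, u≡2; β=1, v≡2 (mod 7); (2|7)=+1, (2|7)=+1; sign (−1)^1·+1^1·+1^1 = -1.
(a,b)_47: α=2, u≡17; β=1, v≡28 (mod 47); (17|47)=+1, (28|47)=+1; sign (−1)^0·+1^1·+1^2 = +1.
(a,b)_3: α=-6, u≡2; β=-2, v≡2 (mod 3); (2|3)=-1, (2|3)=-1; sign (−1)^0·-1^-2·-1^-6 = +1.
(a,b)_19: α=1, u≡6; β=1, v≡10 (mod 19); (6|19)=+1, (10|19)=-1; sign (−1)^1·+1^1·-1^1 = +1.
(a,b)_5: α=4, u≡4; β=2, v≡4 (mod 5); (4|5)=+1, (4|5)=+1; sign (−1)^0·+1^2·+1^4 = +1.
(a,b)_23: α=1, u≡6; β=1, v≡3 (mod 23); (6|23)=+1, (3|23)=+1; sign (−1)^1·+1^1·+1^1 = -1.
(a,b)_∞: sgn(3637151)=+, sgn(-7350682171)=−, so +1.
(a,b)_29: α=1, u≡9; β=1, v≡4 (mod 29); (9|29)=+1, (4|29)=+1; sign (−1)^0·+1^1·+1^1 = +1.
(a,b)_41: α=1, u≡7; β=1, v≡23 (mod 41); (7|41)=-1, (23|41)=+1; sign (−1)^0·-1^1·+1^1 = -1.
(a,b)_2: α=-4, β=-6; u≡7, v≡5 (mod 8); ε(u)ε(v)=1·0, αω(v)=-4·1, βω(u)=-6·0; sum ≡ 0  ⇒  +1.
|Ram(3637151, -7350682171)| = 4, even; anisotropic at {7, 23, 41, 43}.

[7, 23, 41, 43]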